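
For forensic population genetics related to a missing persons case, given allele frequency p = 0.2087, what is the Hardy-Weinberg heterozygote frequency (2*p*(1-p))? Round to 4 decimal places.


Hardy-Weinberg heterozygote frequency:
q = 1 - p = 1 - 0.2087 = 0.7913
2pq = 2 * 0.2087 * 0.7913 = 0.3303

0.3303


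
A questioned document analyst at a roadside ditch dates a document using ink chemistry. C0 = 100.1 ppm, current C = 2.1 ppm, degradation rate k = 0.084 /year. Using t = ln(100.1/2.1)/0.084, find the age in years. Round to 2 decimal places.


Document age estimation:
C0/C = 100.1 / 2.1 = 47.666667
ln(C0/C) = 3.864232
t = 3.864232 / 0.084 = 46.00 years

46.00


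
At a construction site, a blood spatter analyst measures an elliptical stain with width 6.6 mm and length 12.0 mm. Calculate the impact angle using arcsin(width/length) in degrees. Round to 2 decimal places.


Blood spatter impact angle calculation:
width / length = 6.6 / 12.0 = 0.55
angle = arcsin(0.55)
angle = 33.37 degrees

33.37


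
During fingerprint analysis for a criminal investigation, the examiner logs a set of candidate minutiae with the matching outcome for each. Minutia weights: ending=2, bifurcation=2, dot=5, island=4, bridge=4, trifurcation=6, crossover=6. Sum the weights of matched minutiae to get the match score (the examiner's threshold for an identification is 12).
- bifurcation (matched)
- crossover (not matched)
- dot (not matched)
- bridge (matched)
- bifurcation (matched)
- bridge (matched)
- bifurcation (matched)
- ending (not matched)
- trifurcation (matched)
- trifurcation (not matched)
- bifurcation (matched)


Weighted minutiae match score:
  bifurcation: matched, +2 (running total 2)
  crossover: not matched, +0
  dot: not matched, +0
  bridge: matched, +4 (running total 6)
  bifurcation: matched, +2 (running total 8)
  bridge: matched, +4 (running total 12)
  bifurcation: matched, +2 (running total 14)
  ending: not matched, +0
  trifurcation: matched, +6 (running total 20)
  trifurcation: not matched, +0
  bifurcation: matched, +2 (running total 22)
Total score = 22
Threshold = 12; verdict = identification

22


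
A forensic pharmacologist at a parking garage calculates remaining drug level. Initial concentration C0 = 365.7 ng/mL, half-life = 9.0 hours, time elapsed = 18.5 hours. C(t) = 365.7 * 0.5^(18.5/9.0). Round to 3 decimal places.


Drug concentration decay:
Number of half-lives = t / t_half = 18.5 / 9.0 = 2.055556
Decay factor = 0.5^2.055556 = 0.24055589
C(t) = 365.7 * 0.24055589 = 87.971 ng/mL

87.971


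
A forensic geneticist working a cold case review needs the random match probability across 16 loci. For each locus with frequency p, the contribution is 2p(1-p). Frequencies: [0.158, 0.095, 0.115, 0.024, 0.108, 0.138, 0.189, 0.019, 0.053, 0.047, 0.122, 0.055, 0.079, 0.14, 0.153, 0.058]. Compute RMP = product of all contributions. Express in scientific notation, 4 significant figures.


Computing RMP for 16 loci:
Locus 1: 2 * 0.158 * 0.842 = 0.266072
Locus 2: 2 * 0.095 * 0.905 = 0.17195
Locus 3: 2 * 0.115 * 0.885 = 0.20355
Locus 4: 2 * 0.024 * 0.976 = 0.046848
Locus 5: 2 * 0.108 * 0.892 = 0.192672
Locus 6: 2 * 0.138 * 0.862 = 0.237912
Locus 7: 2 * 0.189 * 0.811 = 0.306558
Locus 8: 2 * 0.019 * 0.981 = 0.037278
Locus 9: 2 * 0.053 * 0.947 = 0.100382
Locus 10: 2 * 0.047 * 0.953 = 0.089582
Locus 11: 2 * 0.122 * 0.878 = 0.214232
Locus 12: 2 * 0.055 * 0.945 = 0.10395
Locus 13: 2 * 0.079 * 0.921 = 0.145518
Locus 14: 2 * 0.14 * 0.86 = 0.2408
Locus 15: 2 * 0.153 * 0.847 = 0.259182
Locus 16: 2 * 0.058 * 0.942 = 0.109272
RMP = 4.542e-14

4.542e-14


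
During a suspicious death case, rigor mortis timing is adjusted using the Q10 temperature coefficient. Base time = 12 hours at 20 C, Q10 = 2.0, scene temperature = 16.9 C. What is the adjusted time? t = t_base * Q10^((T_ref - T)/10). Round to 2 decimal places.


Rigor mortis time adjustment:
Exponent = (T_ref - T_actual) / 10 = (20 - 16.9) / 10 = 0.31
Q10 factor = 2.0^0.31 = 1.23971
t_adjusted = 12 * 1.23971 = 14.88 hours

14.88


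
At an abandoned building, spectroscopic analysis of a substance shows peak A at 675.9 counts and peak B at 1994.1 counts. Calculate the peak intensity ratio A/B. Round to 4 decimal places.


Spectral peak ratio:
Peak A = 675.9 counts
Peak B = 1994.1 counts
Ratio = 675.9 / 1994.1 = 0.3389

0.3389


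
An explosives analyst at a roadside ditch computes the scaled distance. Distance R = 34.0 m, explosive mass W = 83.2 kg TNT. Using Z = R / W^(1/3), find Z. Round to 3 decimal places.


Scaled distance calculation:
W^(1/3) = 83.2^(1/3) = 4.365572
Z = R / W^(1/3) = 34.0 / 4.365572
Z = 7.788 m/kg^(1/3)

7.788


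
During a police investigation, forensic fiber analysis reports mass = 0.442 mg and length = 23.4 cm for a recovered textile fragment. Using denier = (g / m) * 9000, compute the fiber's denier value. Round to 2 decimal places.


Denier calculation:
Mass in grams = 0.442 mg / 1000 = 0.000442 g
Length in meters = 23.4 cm / 100 = 0.234 m
Linear density = mass / length = 0.000442 / 0.234 = 0.00188889 g/m
Denier = (g/m) * 9000 = 0.00188889 * 9000 = 17.00

17.00


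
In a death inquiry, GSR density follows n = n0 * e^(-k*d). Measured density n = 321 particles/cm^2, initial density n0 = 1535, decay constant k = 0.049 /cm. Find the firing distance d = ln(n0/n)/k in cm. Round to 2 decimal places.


GSR distance calculation:
n0/n = 1535 / 321 = 4.781931
ln(n0/n) = 1.564844
d = 1.564844 / 0.049 = 31.94 cm

31.94


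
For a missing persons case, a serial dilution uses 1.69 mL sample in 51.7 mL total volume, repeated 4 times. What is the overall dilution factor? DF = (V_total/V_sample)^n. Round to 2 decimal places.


Dilution factor calculation:
Single dilution = V_total / V_sample = 51.7 / 1.69 ≈ 30.591716
Number of dilutions = 4
Total DF = (51.7 / 1.69)^4 (full precision, rounded at the end) = 875821.00

875821.00


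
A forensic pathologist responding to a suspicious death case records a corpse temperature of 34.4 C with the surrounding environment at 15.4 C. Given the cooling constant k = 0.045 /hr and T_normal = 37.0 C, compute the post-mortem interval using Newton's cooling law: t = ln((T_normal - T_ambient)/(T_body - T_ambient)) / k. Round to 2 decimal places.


Using Newton's law of cooling:
t = ln((T_normal - T_ambient) / (T_body - T_ambient)) / k
T_normal - T_ambient = 21.6
T_body - T_ambient = 19.0
Ratio = 1.136842
ln(ratio) = 0.128254
t = 0.128254 / 0.045 = 2.85 hours

2.85


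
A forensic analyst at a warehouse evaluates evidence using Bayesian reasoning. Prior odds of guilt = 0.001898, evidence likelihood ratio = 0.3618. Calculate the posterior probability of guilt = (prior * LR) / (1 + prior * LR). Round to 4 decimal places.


Bayesian evidence evaluation:
Posterior odds = prior_odds * LR = 0.001898 * 0.3618 = 0.0006866964
Posterior probability = posterior_odds / (1 + posterior_odds)
= 0.0006866964 / (1 + 0.0006866964)
= 0.0006866964 / 1.0006866964
= 0.0007

0.0007


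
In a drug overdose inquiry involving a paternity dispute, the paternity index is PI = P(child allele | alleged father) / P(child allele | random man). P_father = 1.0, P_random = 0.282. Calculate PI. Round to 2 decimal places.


Paternity Index calculation:
PI = P(allele|father) / P(allele|random)
PI = 1.0 / 0.282
PI = 3.55

3.55


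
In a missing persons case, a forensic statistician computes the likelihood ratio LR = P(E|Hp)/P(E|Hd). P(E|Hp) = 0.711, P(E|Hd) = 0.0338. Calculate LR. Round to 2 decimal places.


Likelihood ratio calculation:
LR = P(E|Hp) / P(E|Hd)
LR = 0.711 / 0.0338
LR = 21.04

21.04


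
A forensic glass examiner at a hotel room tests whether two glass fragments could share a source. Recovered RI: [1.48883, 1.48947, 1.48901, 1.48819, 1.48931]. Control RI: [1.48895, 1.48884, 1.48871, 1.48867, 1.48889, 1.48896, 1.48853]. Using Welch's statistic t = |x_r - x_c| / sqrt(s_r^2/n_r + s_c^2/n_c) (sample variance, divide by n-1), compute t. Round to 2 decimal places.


Welch's t-criterion for glass RI comparison:
Recovered mean = sum / n_r = 7.44481 / 5 = 1.488962
Control mean = sum / n_c = 10.42155 / 7 = 1.4887929
Recovered sample variance s_r^2 = 2.4872e-07
Control sample variance s_c^2 = 2.58905e-08
Welch SE (unpooled) = sqrt(s_r^2/n_r + s_c^2/n_c) = sqrt(4.9744e-08 + 3.69864e-09) = sqrt(5.34426e-08) = 0.000231177
|mean_r - mean_c| = 0.000169143
t = 0.000169143 / 0.000231177 = 0.73

0.73


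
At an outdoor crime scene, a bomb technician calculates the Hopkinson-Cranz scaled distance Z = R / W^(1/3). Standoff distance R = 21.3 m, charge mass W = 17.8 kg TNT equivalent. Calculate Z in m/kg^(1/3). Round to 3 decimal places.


Scaled distance calculation:
W^(1/3) = 17.8^(1/3) = 2.610999
Z = R / W^(1/3) = 21.3 / 2.610999
Z = 8.158 m/kg^(1/3)

8.158


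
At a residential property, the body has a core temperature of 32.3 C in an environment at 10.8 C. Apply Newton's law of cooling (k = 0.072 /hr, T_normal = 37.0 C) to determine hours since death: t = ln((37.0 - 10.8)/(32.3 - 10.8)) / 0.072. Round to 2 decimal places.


Using Newton's law of cooling:
t = ln((T_normal - T_ambient) / (T_body - T_ambient)) / k
T_normal - T_ambient = 26.2
T_body - T_ambient = 21.5
Ratio = 1.218605
ln(ratio) = 0.197707
t = 0.197707 / 0.072 = 2.75 hours

2.75


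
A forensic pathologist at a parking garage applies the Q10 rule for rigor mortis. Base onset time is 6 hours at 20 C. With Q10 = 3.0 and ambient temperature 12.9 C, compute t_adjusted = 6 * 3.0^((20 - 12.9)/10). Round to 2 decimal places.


Rigor mortis time adjustment:
Exponent = (T_ref - T_actual) / 10 = (20 - 12.9) / 10 = 0.71
Q10 factor = 3.0^0.71 = 2.1815
t_adjusted = 6 * 2.1815 = 13.09 hours

13.09


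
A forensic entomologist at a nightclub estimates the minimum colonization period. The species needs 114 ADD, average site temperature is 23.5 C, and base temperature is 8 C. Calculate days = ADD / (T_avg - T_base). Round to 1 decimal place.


Insect development time:
Effective temperature = avg_temp - T_base = 23.5 - 8 = 15.5 C
Days = ADD / effective_temp = 114 / 15.5 = 7.4 days

7.4


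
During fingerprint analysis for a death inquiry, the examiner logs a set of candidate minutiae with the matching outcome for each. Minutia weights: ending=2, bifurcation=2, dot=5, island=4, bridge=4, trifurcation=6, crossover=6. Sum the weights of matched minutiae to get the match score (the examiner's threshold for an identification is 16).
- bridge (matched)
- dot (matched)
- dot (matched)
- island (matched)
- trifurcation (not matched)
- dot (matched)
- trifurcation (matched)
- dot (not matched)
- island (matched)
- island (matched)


Weighted minutiae match score:
  bridge: matched, +4 (running total 4)
  dot: matched, +5 (running total 9)
  dot: matched, +5 (running total 14)
  island: matched, +4 (running total 18)
  trifurcation: not matched, +0
  dot: matched, +5 (running total 23)
  trifurcation: matched, +6 (running total 29)
  dot: not matched, +0
  island: matched, +4 (running total 33)
  island: matched, +4 (running total 37)
Total score = 37
Threshold = 16; verdict = identification

37


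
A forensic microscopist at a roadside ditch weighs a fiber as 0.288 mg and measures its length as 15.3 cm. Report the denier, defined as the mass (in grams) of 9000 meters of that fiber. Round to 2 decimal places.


Denier calculation:
Mass in grams = 0.288 mg / 1000 = 0.000288 g
Length in meters = 15.3 cm / 100 = 0.153 m
Linear density = mass / length = 0.000288 / 0.153 = 0.00188235 g/m
Denier = (g/m) * 9000 = 0.00188235 * 9000 = 16.94

16.94


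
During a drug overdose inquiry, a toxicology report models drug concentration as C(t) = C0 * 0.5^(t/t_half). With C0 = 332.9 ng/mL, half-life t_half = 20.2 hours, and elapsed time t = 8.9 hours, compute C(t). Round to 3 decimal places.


Drug concentration decay:
Number of half-lives = t / t_half = 8.9 / 20.2 = 0.440594
Decay factor = 0.5^0.440594 = 0.73683117
C(t) = 332.9 * 0.73683117 = 245.291 ng/mL

245.291


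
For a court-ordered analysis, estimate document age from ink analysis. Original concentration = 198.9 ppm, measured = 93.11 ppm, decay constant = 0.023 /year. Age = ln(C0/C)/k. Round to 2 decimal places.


Document age estimation:
C0/C = 198.9 / 93.11 = 2.136183
ln(C0/C) = 0.759021
t = 0.759021 / 0.023 = 33.00 years

33.00


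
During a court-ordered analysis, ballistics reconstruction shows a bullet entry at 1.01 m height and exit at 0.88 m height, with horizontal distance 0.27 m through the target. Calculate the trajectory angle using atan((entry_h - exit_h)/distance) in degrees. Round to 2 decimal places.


Bullet trajectory angle:
Height difference = 1.01 - 0.88 = 0.13 m
angle = atan(0.13 / 0.27)
angle = atan(0.481481)
angle = 25.71 degrees

25.71


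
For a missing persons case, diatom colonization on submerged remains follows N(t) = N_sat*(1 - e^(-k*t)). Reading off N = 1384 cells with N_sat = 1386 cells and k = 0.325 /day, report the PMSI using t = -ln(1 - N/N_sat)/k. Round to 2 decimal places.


PMSI from diatom colonization curve:
N / N_sat = 1384 / 1386 = 0.998557
1 - N/N_sat = 0.001443
ln(1 - N/N_sat) = -6.541031
t = -ln(1 - N/N_sat) / k = -(-6.541031) / 0.325 = 20.13 days

20.13


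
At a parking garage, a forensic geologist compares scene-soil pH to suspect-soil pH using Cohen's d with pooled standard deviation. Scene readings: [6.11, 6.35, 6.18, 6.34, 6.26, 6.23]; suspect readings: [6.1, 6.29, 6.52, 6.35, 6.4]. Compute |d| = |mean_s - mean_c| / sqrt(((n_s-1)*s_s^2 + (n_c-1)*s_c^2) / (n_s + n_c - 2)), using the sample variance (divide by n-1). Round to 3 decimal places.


Pooled-variance Cohen's d for soil pH comparison:
Scene mean = 37.47 / 6 = 6.245
Suspect mean = 31.66 / 5 = 6.332
Scene sample variance s_s^2 = 0.00859
Suspect sample variance s_c^2 = 0.02397
Pooled variance = ((n_s-1)*s_s^2 + (n_c-1)*s_c^2) / (n_s + n_c - 2) = 0.015426
Pooled SD = sqrt(0.015426) = 0.124201
Mean difference = -0.087
|d| = |-0.087| / 0.124201 = 0.700

0.700


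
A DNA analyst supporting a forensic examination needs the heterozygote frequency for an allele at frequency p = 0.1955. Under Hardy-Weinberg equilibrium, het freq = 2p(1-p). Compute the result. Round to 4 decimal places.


Hardy-Weinberg heterozygote frequency:
q = 1 - p = 1 - 0.1955 = 0.8045
2pq = 2 * 0.1955 * 0.8045 = 0.3146

0.3146


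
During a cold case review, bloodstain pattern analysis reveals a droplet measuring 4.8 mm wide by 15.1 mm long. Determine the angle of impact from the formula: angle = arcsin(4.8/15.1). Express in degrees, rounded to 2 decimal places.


Blood spatter impact angle calculation:
width / length = 4.8 / 15.1 = 0.317881
angle = arcsin(0.317881)
angle = 18.53 degrees

18.53


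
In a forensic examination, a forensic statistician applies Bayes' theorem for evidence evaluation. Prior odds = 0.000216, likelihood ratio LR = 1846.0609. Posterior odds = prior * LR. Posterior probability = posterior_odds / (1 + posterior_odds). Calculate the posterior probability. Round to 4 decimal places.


Bayesian evidence evaluation:
Posterior odds = prior_odds * LR = 0.000216 * 1846.0609 = 0.3987492
Posterior probability = posterior_odds / (1 + posterior_odds)
= 0.3987492 / (1 + 0.3987492)
= 0.3987492 / 1.3987492
= 0.2851

0.2851


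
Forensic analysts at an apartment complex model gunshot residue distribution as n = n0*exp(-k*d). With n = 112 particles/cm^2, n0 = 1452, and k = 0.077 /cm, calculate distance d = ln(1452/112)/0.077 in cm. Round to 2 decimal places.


GSR distance calculation:
n0/n = 1452 / 112 = 12.964286
ln(n0/n) = 2.562198
d = 2.562198 / 0.077 = 33.28 cm

33.28


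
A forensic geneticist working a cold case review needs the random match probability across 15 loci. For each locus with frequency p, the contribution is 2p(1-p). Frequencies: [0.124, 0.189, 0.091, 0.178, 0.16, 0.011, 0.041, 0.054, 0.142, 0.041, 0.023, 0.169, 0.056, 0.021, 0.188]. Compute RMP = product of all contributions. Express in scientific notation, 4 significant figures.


Computing RMP for 15 loci:
Locus 1: 2 * 0.124 * 0.876 = 0.217248
Locus 2: 2 * 0.189 * 0.811 = 0.306558
Locus 3: 2 * 0.091 * 0.909 = 0.165438
Locus 4: 2 * 0.178 * 0.822 = 0.292632
Locus 5: 2 * 0.16 * 0.84 = 0.2688
Locus 6: 2 * 0.011 * 0.989 = 0.021758
Locus 7: 2 * 0.041 * 0.959 = 0.078638
Locus 8: 2 * 0.054 * 0.946 = 0.102168
Locus 9: 2 * 0.142 * 0.858 = 0.243672
Locus 10: 2 * 0.041 * 0.959 = 0.078638
Locus 11: 2 * 0.023 * 0.977 = 0.044942
Locus 12: 2 * 0.169 * 0.831 = 0.280878
Locus 13: 2 * 0.056 * 0.944 = 0.105728
Locus 14: 2 * 0.021 * 0.979 = 0.041118
Locus 15: 2 * 0.188 * 0.812 = 0.305312
RMP = 4.864e-14

4.864e-14


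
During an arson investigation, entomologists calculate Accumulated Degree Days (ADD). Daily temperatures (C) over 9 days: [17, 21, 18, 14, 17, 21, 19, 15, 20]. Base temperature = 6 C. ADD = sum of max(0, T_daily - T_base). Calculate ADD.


Computing ADD day by day:
Day 1: max(0, 17 - 6) = 11
Day 2: max(0, 21 - 6) = 15
Day 3: max(0, 18 - 6) = 12
Day 4: max(0, 14 - 6) = 8
Day 5: max(0, 17 - 6) = 11
Day 6: max(0, 21 - 6) = 15
Day 7: max(0, 19 - 6) = 13
Day 8: max(0, 15 - 6) = 9
Day 9: max(0, 20 - 6) = 14
Total ADD = 108

108


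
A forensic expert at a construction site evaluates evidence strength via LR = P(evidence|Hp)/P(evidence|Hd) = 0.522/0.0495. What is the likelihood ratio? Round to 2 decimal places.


Likelihood ratio calculation:
LR = P(E|Hp) / P(E|Hd)
LR = 0.522 / 0.0495
LR = 10.55

10.55


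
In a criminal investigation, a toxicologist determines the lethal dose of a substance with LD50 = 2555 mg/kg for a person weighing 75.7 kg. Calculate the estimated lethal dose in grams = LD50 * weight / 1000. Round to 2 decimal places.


Lethal dose calculation:
Lethal dose = LD50 * body_weight / 1000
= 2555 * 75.7 / 1000
= 193413.5 / 1000
= 193.41 g

193.41


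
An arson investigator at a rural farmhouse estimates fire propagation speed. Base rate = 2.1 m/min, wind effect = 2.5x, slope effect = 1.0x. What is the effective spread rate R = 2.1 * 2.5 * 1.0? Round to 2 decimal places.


Fire spread rate calculation:
R = R0 * wind_factor * slope_factor
= 2.1 * 2.5 * 1.0
= 5.25 * 1.0
= 5.25 m/min

5.25


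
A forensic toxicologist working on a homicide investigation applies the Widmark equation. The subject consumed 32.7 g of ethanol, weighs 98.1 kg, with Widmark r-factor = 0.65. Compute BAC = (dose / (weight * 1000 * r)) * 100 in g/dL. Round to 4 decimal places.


Applying the Widmark formula:
BAC = (dose_g / (body_wt * 1000 * r)) * 100
Denominator = 98.1 * 1000 * 0.65 = 63765
BAC = (32.7 / 63765) * 100
BAC = 0.0513 g/dL

0.0513


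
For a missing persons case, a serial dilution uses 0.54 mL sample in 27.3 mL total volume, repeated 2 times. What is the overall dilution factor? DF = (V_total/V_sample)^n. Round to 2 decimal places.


Dilution factor calculation:
Single dilution = V_total / V_sample = 27.3 / 0.54 ≈ 50.555556
Number of dilutions = 2
Total DF = (27.3 / 0.54)^2 (full precision, rounded at the end) = 2555.86

2555.86


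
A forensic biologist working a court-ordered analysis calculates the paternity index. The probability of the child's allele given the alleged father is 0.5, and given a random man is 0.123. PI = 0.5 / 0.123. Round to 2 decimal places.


Paternity Index calculation:
PI = P(allele|father) / P(allele|random)
PI = 0.5 / 0.123
PI = 4.07

4.07


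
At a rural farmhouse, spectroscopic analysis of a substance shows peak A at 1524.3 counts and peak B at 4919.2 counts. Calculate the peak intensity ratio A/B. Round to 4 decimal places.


Spectral peak ratio:
Peak A = 1524.3 counts
Peak B = 4919.2 counts
Ratio = 1524.3 / 4919.2 = 0.3099

0.3099


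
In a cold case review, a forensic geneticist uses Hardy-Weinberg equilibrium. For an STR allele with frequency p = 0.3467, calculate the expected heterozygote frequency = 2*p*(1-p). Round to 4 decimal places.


Hardy-Weinberg heterozygote frequency:
q = 1 - p = 1 - 0.3467 = 0.6533
2pq = 2 * 0.3467 * 0.6533 = 0.4530

0.4530


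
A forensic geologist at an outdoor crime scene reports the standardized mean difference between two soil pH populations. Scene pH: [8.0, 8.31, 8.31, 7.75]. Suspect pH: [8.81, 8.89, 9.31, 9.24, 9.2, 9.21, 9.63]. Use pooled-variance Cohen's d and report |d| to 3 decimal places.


Pooled-variance Cohen's d for soil pH comparison:
Scene mean = 32.37 / 4 = 8.0925
Suspect mean = 64.29 / 7 = 9.184286
Scene sample variance s_s^2 = 0.073492
Suspect sample variance s_c^2 = 0.074195
Pooled variance = ((n_s-1)*s_s^2 + (n_c-1)*s_c^2) / (n_s + n_c - 2) = 0.073961
Pooled SD = sqrt(0.073961) = 0.271958
Mean difference = -1.091786
|d| = |-1.091786| / 0.271958 = 4.015

4.015


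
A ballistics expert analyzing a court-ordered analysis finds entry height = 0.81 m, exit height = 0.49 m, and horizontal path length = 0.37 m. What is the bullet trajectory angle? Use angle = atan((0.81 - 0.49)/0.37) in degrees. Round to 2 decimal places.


Bullet trajectory angle:
Height difference = 0.81 - 0.49 = 0.32 m
angle = atan(0.32 / 0.37)
angle = atan(0.864865)
angle = 40.86 degrees

40.86


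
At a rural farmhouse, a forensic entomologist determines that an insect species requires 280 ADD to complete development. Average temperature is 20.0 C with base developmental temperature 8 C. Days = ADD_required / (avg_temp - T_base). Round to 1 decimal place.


Insect development time:
Effective temperature = avg_temp - T_base = 20.0 - 8 = 12.0 C
Days = ADD / effective_temp = 280 / 12.0 = 23.3 days

23.3


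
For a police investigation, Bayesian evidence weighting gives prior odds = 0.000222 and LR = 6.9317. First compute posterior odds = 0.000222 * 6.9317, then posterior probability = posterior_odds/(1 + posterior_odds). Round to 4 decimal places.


Bayesian evidence evaluation:
Posterior odds = prior_odds * LR = 0.000222 * 6.9317 = 0.001538837
Posterior probability = posterior_odds / (1 + posterior_odds)
= 0.001538837 / (1 + 0.001538837)
= 0.001538837 / 1.001538837
= 0.0015

0.0015


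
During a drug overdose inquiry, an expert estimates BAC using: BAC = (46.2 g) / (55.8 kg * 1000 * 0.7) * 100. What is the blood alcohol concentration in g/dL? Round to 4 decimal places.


Applying the Widmark formula:
BAC = (dose_g / (body_wt * 1000 * r)) * 100
Denominator = 55.8 * 1000 * 0.7 = 39060
BAC = (46.2 / 39060) * 100
BAC = 0.1183 g/dL

0.1183


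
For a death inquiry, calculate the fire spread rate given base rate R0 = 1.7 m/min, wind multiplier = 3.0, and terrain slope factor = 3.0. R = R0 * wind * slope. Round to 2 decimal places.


Fire spread rate calculation:
R = R0 * wind_factor * slope_factor
= 1.7 * 3.0 * 3.0
= 5.1 * 3.0
= 15.30 m/min

15.30


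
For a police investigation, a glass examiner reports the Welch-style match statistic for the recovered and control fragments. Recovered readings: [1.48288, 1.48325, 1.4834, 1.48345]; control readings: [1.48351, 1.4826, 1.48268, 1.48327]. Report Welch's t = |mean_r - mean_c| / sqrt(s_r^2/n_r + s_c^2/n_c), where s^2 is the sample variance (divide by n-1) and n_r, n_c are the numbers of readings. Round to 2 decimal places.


Welch's t-criterion for glass RI comparison:
Recovered mean = sum / n_r = 5.93298 / 4 = 1.483245
Control mean = sum / n_c = 5.93206 / 4 = 1.483015
Recovered sample variance s_r^2 = 6.64333e-08
Control sample variance s_c^2 = 1.98167e-07
Welch SE (unpooled) = sqrt(s_r^2/n_r + s_c^2/n_c) = sqrt(1.66083e-08 + 4.95417e-08) = sqrt(6.615e-08) = 0.000257196
|mean_r - mean_c| = 0.00023
t = 0.00023 / 0.000257196 = 0.89

0.89


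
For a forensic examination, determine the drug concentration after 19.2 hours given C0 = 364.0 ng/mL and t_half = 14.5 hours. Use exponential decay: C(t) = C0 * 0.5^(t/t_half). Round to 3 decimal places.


Drug concentration decay:
Number of half-lives = t / t_half = 19.2 / 14.5 = 1.324138
Decay factor = 0.5^1.324138 = 0.39938775
C(t) = 364.0 * 0.39938775 = 145.377 ng/mL

145.377


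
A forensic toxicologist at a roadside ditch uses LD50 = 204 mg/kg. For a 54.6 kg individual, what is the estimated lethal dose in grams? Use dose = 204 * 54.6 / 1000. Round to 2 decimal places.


Lethal dose calculation:
Lethal dose = LD50 * body_weight / 1000
= 204 * 54.6 / 1000
= 11138.4 / 1000
= 11.14 g

11.14


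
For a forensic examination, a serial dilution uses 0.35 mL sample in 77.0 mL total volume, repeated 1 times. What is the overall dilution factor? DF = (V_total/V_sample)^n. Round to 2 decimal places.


Dilution factor calculation:
Single dilution = V_total / V_sample = 77.0 / 0.35 ≈ 220
Number of dilutions = 1
Total DF = (77.0 / 0.35)^1 (full precision, rounded at the end) = 220.00

220.00


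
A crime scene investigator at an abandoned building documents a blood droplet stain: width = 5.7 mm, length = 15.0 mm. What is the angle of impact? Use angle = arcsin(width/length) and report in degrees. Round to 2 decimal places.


Blood spatter impact angle calculation:
width / length = 5.7 / 15.0 = 0.38
angle = arcsin(0.38)
angle = 22.33 degrees

22.33


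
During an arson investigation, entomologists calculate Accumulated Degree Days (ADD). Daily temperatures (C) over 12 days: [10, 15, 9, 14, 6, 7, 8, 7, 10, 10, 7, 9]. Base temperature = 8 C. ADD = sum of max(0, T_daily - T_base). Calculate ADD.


Computing ADD day by day:
Day 1: max(0, 10 - 8) = 2
Day 2: max(0, 15 - 8) = 7
Day 3: max(0, 9 - 8) = 1
Day 4: max(0, 14 - 8) = 6
Day 5: max(0, 6 - 8) = 0
Day 6: max(0, 7 - 8) = 0
Day 7: max(0, 8 - 8) = 0
Day 8: max(0, 7 - 8) = 0
Day 9: max(0, 10 - 8) = 2
Day 10: max(0, 10 - 8) = 2
Day 11: max(0, 7 - 8) = 0
Day 12: max(0, 9 - 8) = 1
Total ADD = 21

21


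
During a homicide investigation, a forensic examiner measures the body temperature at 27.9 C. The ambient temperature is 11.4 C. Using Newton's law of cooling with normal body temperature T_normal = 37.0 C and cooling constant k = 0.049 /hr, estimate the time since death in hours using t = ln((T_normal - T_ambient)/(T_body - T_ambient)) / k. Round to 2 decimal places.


Using Newton's law of cooling:
t = ln((T_normal - T_ambient) / (T_body - T_ambient)) / k
T_normal - T_ambient = 25.6
T_body - T_ambient = 16.5
Ratio = 1.551515
ln(ratio) = 0.439232
t = 0.439232 / 0.049 = 8.96 hours

8.96


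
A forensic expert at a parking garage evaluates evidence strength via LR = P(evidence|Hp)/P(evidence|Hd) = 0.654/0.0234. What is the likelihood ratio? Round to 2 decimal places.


Likelihood ratio calculation:
LR = P(E|Hp) / P(E|Hd)
LR = 0.654 / 0.0234
LR = 27.95

27.95


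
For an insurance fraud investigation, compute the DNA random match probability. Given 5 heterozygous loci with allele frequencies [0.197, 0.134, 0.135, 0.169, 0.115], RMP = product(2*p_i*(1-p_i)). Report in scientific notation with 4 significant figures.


Computing RMP for 5 loci:
Locus 1: 2 * 0.197 * 0.803 = 0.316382
Locus 2: 2 * 0.134 * 0.866 = 0.232088
Locus 3: 2 * 0.135 * 0.865 = 0.23355
Locus 4: 2 * 0.169 * 0.831 = 0.280878
Locus 5: 2 * 0.115 * 0.885 = 0.20355
RMP = 9.805e-04

9.805e-04


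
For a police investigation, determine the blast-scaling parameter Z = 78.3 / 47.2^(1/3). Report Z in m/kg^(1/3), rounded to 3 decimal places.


Scaled distance calculation:
W^(1/3) = 47.2^(1/3) = 3.613938
Z = R / W^(1/3) = 78.3 / 3.613938
Z = 21.666 m/kg^(1/3)

21.666


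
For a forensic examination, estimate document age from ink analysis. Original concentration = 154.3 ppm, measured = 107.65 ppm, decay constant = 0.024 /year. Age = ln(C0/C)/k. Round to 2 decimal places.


Document age estimation:
C0/C = 154.3 / 107.65 = 1.433349
ln(C0/C) = 0.360014
t = 0.360014 / 0.024 = 15.00 years

15.00


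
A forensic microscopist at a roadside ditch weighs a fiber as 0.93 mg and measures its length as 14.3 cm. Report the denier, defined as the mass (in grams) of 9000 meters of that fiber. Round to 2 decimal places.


Denier calculation:
Mass in grams = 0.93 mg / 1000 = 0.00093 g
Length in meters = 14.3 cm / 100 = 0.143 m
Linear density = mass / length = 0.00093 / 0.143 = 0.0065035 g/m
Denier = (g/m) * 9000 = 0.0065035 * 9000 = 58.53

58.53


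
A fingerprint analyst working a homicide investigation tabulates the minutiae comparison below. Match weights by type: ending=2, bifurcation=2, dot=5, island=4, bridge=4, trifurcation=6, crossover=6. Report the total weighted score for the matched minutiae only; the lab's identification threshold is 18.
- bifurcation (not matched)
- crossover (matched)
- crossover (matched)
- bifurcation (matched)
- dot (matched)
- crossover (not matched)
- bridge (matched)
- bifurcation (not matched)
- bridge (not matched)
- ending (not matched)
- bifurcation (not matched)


Weighted minutiae match score:
  bifurcation: not matched, +0
  crossover: matched, +6 (running total 6)
  crossover: matched, +6 (running total 12)
  bifurcation: matched, +2 (running total 14)
  dot: matched, +5 (running total 19)
  crossover: not matched, +0
  bridge: matched, +4 (running total 23)
  bifurcation: not matched, +0
  bridge: not matched, +0
  ending: not matched, +0
  bifurcation: not matched, +0
Total score = 23
Threshold = 18; verdict = identification

23


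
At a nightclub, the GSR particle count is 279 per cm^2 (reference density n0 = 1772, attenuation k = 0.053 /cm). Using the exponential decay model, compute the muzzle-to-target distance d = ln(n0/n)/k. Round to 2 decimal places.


GSR distance calculation:
n0/n = 1772 / 279 = 6.351254
ln(n0/n) = 1.848652
d = 1.848652 / 0.053 = 34.88 cm

34.88


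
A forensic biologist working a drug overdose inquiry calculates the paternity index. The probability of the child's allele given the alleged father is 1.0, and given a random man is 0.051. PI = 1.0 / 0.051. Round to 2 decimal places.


Paternity Index calculation:
PI = P(allele|father) / P(allele|random)
PI = 1.0 / 0.051
PI = 19.61

19.61


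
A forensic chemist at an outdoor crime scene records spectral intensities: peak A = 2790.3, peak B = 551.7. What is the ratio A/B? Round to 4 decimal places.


Spectral peak ratio:
Peak A = 2790.3 counts
Peak B = 551.7 counts
Ratio = 2790.3 / 551.7 = 5.0576

5.0576


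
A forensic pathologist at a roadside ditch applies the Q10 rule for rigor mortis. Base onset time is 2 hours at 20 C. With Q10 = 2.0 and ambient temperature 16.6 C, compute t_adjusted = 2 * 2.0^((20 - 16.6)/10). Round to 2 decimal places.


Rigor mortis time adjustment:
Exponent = (T_ref - T_actual) / 10 = (20 - 16.6) / 10 = 0.34
Q10 factor = 2.0^0.34 = 1.26576
t_adjusted = 2 * 1.26576 = 2.53 hours

2.53


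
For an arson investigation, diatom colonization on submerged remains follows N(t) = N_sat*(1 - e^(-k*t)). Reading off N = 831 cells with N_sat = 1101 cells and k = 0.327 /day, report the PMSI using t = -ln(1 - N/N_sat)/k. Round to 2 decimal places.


PMSI from diatom colonization curve:
N / N_sat = 831 / 1101 = 0.754768
1 - N/N_sat = 0.245232
ln(1 - N/N_sat) = -1.405551
t = -ln(1 - N/N_sat) / k = -(-1.405551) / 0.327 = 4.30 days

4.30


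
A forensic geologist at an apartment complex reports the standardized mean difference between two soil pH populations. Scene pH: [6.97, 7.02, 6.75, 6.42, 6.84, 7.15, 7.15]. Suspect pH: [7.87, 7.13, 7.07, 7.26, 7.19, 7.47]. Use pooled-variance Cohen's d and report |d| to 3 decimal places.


Pooled-variance Cohen's d for soil pH comparison:
Scene mean = 48.3 / 7 = 6.9
Suspect mean = 43.99 / 6 = 7.331667
Scene sample variance s_s^2 = 0.0668
Suspect sample variance s_c^2 = 0.088657
Pooled variance = ((n_s-1)*s_s^2 + (n_c-1)*s_c^2) / (n_s + n_c - 2) = 0.076735
Pooled SD = sqrt(0.076735) = 0.277011
Mean difference = -0.431667
|d| = |-0.431667| / 0.277011 = 1.558

1.558


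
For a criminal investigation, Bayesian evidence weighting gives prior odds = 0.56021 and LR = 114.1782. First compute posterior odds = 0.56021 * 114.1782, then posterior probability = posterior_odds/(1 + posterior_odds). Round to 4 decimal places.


Bayesian evidence evaluation:
Posterior odds = prior_odds * LR = 0.56021 * 114.1782 = 63.96377
Posterior probability = posterior_odds / (1 + posterior_odds)
= 63.96377 / (1 + 63.96377)
= 63.96377 / 64.96377
= 0.9846

0.9846


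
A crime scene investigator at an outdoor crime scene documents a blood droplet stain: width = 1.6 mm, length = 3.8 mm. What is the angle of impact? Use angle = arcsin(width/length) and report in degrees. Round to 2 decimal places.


Blood spatter impact angle calculation:
width / length = 1.6 / 3.8 = 0.421053
angle = arcsin(0.421053)
angle = 24.90 degrees

24.90


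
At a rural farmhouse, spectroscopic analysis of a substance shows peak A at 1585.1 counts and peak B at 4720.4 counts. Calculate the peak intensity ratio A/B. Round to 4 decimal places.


Spectral peak ratio:
Peak A = 1585.1 counts
Peak B = 4720.4 counts
Ratio = 1585.1 / 4720.4 = 0.3358

0.3358


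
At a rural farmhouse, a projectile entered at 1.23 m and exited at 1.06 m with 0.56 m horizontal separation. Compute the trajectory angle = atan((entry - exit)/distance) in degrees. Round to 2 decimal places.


Bullet trajectory angle:
Height difference = 1.23 - 1.06 = 0.17 m
angle = atan(0.17 / 0.56)
angle = atan(0.303571)
angle = 16.89 degrees

16.89


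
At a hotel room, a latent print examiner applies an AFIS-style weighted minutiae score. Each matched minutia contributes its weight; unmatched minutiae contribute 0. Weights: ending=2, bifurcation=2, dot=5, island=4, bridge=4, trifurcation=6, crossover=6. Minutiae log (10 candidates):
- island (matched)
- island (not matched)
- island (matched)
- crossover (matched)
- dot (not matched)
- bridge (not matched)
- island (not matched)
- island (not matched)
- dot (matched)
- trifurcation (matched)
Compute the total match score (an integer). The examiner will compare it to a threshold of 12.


Weighted minutiae match score:
  island: matched, +4 (running total 4)
  island: not matched, +0
  island: matched, +4 (running total 8)
  crossover: matched, +6 (running total 14)
  dot: not matched, +0
  bridge: not matched, +0
  island: not matched, +0
  island: not matched, +0
  dot: matched, +5 (running total 19)
  trifurcation: matched, +6 (running total 25)
Total score = 25
Threshold = 12; verdict = identification

25


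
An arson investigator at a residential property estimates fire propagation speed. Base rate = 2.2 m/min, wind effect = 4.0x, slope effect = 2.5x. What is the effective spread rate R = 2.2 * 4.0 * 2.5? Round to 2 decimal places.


Fire spread rate calculation:
R = R0 * wind_factor * slope_factor
= 2.2 * 4.0 * 2.5
= 8.8 * 2.5
= 22.00 m/min

22.00


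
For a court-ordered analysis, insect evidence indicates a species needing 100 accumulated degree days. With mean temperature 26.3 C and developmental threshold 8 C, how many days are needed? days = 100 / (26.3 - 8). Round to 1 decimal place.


Insect development time:
Effective temperature = avg_temp - T_base = 26.3 - 8 = 18.3 C
Days = ADD / effective_temp = 100 / 18.3 = 5.5 days

5.5


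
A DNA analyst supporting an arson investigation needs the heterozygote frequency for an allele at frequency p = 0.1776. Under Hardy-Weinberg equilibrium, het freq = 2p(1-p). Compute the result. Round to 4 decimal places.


Hardy-Weinberg heterozygote frequency:
q = 1 - p = 1 - 0.1776 = 0.8224
2pq = 2 * 0.1776 * 0.8224 = 0.2921

0.2921


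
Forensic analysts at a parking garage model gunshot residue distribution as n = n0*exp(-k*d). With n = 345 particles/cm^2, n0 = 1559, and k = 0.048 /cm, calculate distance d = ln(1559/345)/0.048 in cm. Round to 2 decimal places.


GSR distance calculation:
n0/n = 1559 / 345 = 4.518841
ln(n0/n) = 1.508256
d = 1.508256 / 0.048 = 31.42 cm

31.42


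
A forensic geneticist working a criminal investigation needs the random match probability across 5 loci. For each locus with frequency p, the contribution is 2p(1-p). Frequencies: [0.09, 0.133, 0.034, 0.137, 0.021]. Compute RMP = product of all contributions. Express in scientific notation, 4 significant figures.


Computing RMP for 5 loci:
Locus 1: 2 * 0.09 * 0.91 = 0.1638
Locus 2: 2 * 0.133 * 0.867 = 0.230622
Locus 3: 2 * 0.034 * 0.966 = 0.065688
Locus 4: 2 * 0.137 * 0.863 = 0.236462
Locus 5: 2 * 0.021 * 0.979 = 0.041118
RMP = 2.413e-05

2.413e-05


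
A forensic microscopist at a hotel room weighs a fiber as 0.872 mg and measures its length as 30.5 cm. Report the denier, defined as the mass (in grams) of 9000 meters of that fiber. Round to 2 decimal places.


Denier calculation:
Mass in grams = 0.872 mg / 1000 = 0.000872 g
Length in meters = 30.5 cm / 100 = 0.305 m
Linear density = mass / length = 0.000872 / 0.305 = 0.00285902 g/m
Denier = (g/m) * 9000 = 0.00285902 * 9000 = 25.73

25.73


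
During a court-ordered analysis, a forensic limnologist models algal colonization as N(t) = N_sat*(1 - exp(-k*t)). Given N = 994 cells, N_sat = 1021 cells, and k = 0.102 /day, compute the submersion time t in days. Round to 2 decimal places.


PMSI from diatom colonization curve:
N / N_sat = 994 / 1021 = 0.973555
1 - N/N_sat = 0.026445
ln(1 - N/N_sat) = -3.632688
t = -ln(1 - N/N_sat) / k = -(-3.632688) / 0.102 = 35.61 days

35.61


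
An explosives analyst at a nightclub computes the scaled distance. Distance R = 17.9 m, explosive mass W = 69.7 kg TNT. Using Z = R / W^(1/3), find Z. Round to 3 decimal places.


Scaled distance calculation:
W^(1/3) = 69.7^(1/3) = 4.115389
Z = R / W^(1/3) = 17.9 / 4.115389
Z = 4.350 m/kg^(1/3)

4.350


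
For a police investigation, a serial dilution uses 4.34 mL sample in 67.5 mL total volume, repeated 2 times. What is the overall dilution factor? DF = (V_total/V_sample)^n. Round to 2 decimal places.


Dilution factor calculation:
Single dilution = V_total / V_sample = 67.5 / 4.34 ≈ 15.552995
Number of dilutions = 2
Total DF = (67.5 / 4.34)^2 (full precision, rounded at the end) = 241.90

241.90


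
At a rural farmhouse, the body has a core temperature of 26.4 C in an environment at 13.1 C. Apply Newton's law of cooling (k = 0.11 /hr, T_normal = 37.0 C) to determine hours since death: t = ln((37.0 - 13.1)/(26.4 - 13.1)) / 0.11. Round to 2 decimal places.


Using Newton's law of cooling:
t = ln((T_normal - T_ambient) / (T_body - T_ambient)) / k
T_normal - T_ambient = 23.9
T_body - T_ambient = 13.3
Ratio = 1.796992
ln(ratio) = 0.586114
t = 0.586114 / 0.11 = 5.33 hours

5.33


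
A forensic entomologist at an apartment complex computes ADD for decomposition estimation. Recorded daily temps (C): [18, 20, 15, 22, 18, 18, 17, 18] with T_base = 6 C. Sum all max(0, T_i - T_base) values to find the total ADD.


Computing ADD day by day:
Day 1: max(0, 18 - 6) = 12
Day 2: max(0, 20 - 6) = 14
Day 3: max(0, 15 - 6) = 9
Day 4: max(0, 22 - 6) = 16
Day 5: max(0, 18 - 6) = 12
Day 6: max(0, 18 - 6) = 12
Day 7: max(0, 17 - 6) = 11
Day 8: max(0, 18 - 6) = 12
Total ADD = 98

98


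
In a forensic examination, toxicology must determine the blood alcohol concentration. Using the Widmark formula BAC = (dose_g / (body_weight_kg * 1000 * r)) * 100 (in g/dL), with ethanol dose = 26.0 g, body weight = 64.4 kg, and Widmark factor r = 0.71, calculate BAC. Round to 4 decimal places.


Applying the Widmark formula:
BAC = (dose_g / (body_wt * 1000 * r)) * 100
Denominator = 64.4 * 1000 * 0.71 = 45724
BAC = (26.0 / 45724) * 100
BAC = 0.0569 g/dL

0.0569


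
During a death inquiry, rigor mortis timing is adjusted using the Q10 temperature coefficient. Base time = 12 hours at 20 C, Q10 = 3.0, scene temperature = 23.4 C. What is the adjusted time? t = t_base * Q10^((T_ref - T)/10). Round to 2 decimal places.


Rigor mortis time adjustment:
Exponent = (T_ref - T_actual) / 10 = (20 - 23.4) / 10 = -0.34
Q10 factor = 3.0^-0.34 = 0.6883
t_adjusted = 12 * 0.6883 = 8.26 hours

8.26


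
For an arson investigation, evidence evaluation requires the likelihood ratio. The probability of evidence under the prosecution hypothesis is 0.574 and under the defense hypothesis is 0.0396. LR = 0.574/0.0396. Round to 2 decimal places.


Likelihood ratio calculation:
LR = P(E|Hp) / P(E|Hd)
LR = 0.574 / 0.0396
LR = 14.49

14.49
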